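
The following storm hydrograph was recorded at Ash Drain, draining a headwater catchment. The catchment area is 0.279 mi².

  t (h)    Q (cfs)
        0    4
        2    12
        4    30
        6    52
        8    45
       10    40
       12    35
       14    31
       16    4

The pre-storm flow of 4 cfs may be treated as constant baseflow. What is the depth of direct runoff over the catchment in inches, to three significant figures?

Direct runoff: 0.0, 8.0, 26.0, 48.0, 41.0, 36.0, 31.0, 27.0, 0.0 cfs; ΣQ_DR = 217.0 cfs.
V = ΣQ_DR · Δt = 217.0 × 7200 s = 1.562 × 10^6 ft³.
Over A = 0.279 mi², depth = V / A = 2.41 in.

d ≈ 2.41 in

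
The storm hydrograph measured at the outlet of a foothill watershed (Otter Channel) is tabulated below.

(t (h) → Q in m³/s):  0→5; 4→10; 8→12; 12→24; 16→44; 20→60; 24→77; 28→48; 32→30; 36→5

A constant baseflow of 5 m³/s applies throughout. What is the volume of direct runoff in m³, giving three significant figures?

V ≈ 3.82 × 10^6 m³

Direct-runoff ordinates (Q − Q_b): 0.0, 5.0, 7.0, 19.0, 39.0, 55.0, 72.0, 43.0, 25.0, 0.0 m³/s.
ΣQ_DR = 265.0 m³/s.
With Δt = 4 h = 14400 s, V = ΣQ_DR · Δt = 265.0 × 14400 = 3.82 × 10^6 m³.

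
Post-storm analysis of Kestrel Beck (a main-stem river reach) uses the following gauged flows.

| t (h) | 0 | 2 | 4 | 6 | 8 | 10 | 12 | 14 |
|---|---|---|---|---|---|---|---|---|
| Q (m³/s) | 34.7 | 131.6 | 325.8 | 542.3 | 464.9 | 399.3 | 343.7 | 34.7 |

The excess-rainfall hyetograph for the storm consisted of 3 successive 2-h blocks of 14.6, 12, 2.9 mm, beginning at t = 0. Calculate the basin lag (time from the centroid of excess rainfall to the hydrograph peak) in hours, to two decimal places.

Centroid of excess rainfall: t_c = Σ P_i·t̄_i / ΣP_i = 2.2068 h (block centres at 1, 3, 5 h).
Hydrograph peak occurs at t = 6 h, so basin lag t_L = 6 − 2.2068 = 3.79 h.

t_L ≈ 3.79 h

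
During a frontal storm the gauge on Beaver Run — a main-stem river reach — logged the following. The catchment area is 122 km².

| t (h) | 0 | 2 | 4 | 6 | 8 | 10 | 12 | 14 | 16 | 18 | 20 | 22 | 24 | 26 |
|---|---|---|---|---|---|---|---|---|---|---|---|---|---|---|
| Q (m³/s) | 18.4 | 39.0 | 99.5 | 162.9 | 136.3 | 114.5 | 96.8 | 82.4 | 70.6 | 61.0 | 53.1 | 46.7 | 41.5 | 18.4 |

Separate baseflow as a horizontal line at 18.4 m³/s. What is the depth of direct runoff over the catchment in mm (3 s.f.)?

Direct runoff: 0.0, 20.6, 81.1, 144.5, 117.9, 96.1, 78.4, 64.0, 52.2, 42.6, 34.7, 28.3, 23.1, 0.0 m³/s; ΣQ_DR = 783.5 m³/s.
V = ΣQ_DR · Δt = 783.5 × 7200 s = 5.641 × 10^6 m³.
Over A = 122 km², depth = V / A = 46.2 mm.

d ≈ 46.2 mm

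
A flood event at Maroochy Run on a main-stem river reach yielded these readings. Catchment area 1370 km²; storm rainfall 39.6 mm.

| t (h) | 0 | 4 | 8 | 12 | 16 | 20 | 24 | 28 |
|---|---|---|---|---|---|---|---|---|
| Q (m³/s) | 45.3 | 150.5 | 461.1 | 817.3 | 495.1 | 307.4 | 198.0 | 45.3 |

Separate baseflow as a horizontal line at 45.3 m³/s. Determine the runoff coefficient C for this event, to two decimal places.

C ≈ 0.57

ΣQ_DR = 2158 m³/s; V = ΣQ_DR·Δt = 3.107 × 10^7 m³.
Runoff depth d = V / A = 22.68 mm.
C = d / P = 22.68 / 39.6 = 0.57.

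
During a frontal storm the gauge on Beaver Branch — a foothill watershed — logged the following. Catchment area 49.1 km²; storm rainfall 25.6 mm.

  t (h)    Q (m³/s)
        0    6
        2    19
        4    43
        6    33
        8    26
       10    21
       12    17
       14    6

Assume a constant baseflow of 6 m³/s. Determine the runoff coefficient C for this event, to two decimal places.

C ≈ 0.70

ΣQ_DR = 123.0 m³/s; V = ΣQ_DR·Δt = 8.856 × 10^5 m³.
Runoff depth d = V / A = 18.04 mm.
C = d / P = 18.04 / 25.6 = 0.70.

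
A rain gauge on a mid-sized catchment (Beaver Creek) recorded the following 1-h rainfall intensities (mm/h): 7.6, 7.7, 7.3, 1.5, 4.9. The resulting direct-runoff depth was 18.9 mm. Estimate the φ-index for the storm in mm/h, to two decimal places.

Only the 4 blocks with intensity above φ contribute runoff: 7.6, 7.7, 7.3, 4.9 mm/h.
Σ(I−φ)·Δt = d  ⇒  (7.6+7.7+7.3+4.9 − 4φ)·1 = 18.9
φ = (27.50 − 18.9/1) / 4 = 2.15 mm/h.

φ ≈ 2.15 mm/h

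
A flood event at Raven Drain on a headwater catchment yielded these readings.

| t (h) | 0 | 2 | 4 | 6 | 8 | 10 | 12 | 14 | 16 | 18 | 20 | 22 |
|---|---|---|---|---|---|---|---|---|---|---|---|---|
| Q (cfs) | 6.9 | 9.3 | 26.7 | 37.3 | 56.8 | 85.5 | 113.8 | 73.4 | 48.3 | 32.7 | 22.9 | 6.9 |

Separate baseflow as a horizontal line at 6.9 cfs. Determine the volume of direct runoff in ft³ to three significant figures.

Direct-runoff ordinates (Q − Q_b): 0.0, 2.4, 19.8, 30.4, 49.9, 78.6, 106.9, 66.5, 41.4, 25.8, 16.0, 0.0 cfs.
ΣQ_DR = 437.7 cfs.
With Δt = 2 h = 7200 s, V = ΣQ_DR · Δt = 437.7 × 7200 = 3.15 × 10^6 ft³.

V ≈ 3.15 × 10^6 ft³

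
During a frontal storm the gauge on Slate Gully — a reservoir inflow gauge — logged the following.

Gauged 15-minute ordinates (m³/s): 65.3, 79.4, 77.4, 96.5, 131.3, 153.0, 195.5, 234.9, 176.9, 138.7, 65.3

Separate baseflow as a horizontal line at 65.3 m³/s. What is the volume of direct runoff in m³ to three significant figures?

V ≈ 6.26 × 10^5 m³

Direct-runoff ordinates (Q − Q_b): 0.0, 14.1, 12.1, 31.2, 66.0, 87.7, 130.2, 169.6, 111.6, 73.4, 0.0 m³/s.
ΣQ_DR = 695.9 m³/s.
With Δt = 0.25 h = 900 s, V = ΣQ_DR · Δt = 695.9 × 900 = 6.26 × 10^5 m³.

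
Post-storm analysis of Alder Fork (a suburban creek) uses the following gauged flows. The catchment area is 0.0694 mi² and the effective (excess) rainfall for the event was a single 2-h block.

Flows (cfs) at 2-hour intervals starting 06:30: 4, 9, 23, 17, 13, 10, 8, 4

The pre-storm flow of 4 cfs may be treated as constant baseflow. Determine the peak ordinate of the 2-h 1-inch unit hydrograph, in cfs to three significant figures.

U_p ≈ 7.60 cfs

Direct runoff: 0.0, 5.0, 19.0, 13.0, 9.0, 6.0, 4.0, 0.0 cfs; ΣQ_DR = 56.00 cfs, peak = 19.0 cfs.
Runoff depth d = ΣQ_DR·Δt / A = 56.00 × 7200 / (0.0694 mi²) = 2.501 in.
The 1-inch UH is the DRH scaled by (1 in)/d, so U_p = 19.0 × 1/2.501 = 7.60 cfs.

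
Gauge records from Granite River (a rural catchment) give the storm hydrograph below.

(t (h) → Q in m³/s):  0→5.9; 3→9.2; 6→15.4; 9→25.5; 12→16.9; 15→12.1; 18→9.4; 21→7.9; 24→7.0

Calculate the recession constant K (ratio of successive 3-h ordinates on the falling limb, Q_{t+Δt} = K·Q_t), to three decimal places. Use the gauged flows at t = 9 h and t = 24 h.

K ≈ 0.772

Using the recession-limb readings at t = 9 h and t = 24 h: Q falls from 25.5 to 7.0 m³/s over 5 intervals.
K = (Q₂/Q₁)^(1/5) = (7.0/25.5)^(1/5) = 0.772.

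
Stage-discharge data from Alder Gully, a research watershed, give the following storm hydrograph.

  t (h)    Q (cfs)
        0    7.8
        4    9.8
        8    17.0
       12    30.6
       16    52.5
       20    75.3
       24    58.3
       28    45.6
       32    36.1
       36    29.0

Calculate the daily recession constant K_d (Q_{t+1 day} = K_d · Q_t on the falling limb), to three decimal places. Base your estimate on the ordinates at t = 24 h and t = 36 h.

K_d ≈ 0.247

Between t = 24 h and t = 36 h the flow falls from 58.3 to 29.0 cfs over 3×4 h = 12 h.
Per-interval ratio K = (29.0/58.3)^(1/3) = 0.7923; K_d = K^(24/4) = 0.247.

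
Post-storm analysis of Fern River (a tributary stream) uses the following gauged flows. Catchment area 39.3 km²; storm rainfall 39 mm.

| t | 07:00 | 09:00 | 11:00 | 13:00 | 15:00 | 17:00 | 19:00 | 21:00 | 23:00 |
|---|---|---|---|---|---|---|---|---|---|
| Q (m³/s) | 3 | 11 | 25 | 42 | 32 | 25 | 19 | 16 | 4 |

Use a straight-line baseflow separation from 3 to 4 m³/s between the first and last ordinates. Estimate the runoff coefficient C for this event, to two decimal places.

ΣQ_DR = 145.5 m³/s; V = ΣQ_DR·Δt = 1.048 × 10^6 m³.
Runoff depth d = V / A = 26.66 mm.
C = d / P = 26.66 / 39 = 0.68.

C ≈ 0.68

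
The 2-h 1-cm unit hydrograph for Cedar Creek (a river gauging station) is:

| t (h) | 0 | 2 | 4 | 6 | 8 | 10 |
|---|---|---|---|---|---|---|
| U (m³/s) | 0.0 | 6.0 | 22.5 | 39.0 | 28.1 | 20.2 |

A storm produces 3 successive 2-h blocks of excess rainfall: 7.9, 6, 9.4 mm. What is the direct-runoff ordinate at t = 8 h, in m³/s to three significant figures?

Q ≈ 66.7 m³/s

By discrete convolution, Q_j = Σ (P_i / 10 mm) · U_{j−i}.
At t = 8 h (j=4): Q = (7.9/10)·28.1 + (6/10)·39.0 + (9.4/10)·22.5 = 66.7 m³/s.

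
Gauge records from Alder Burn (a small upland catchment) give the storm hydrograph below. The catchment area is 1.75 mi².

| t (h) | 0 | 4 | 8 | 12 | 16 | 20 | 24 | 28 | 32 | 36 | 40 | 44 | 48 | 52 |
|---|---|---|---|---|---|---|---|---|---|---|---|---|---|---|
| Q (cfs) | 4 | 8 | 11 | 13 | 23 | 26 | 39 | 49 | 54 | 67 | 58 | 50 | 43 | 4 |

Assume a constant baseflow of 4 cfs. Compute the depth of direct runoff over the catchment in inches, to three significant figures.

d ≈ 1.39 in

Direct runoff: 0.0, 4.0, 7.0, 9.0, 19.0, 22.0, 35.0, 45.0, 50.0, 63.0, 54.0, 46.0, 39.0, 0.0 cfs; ΣQ_DR = 393.0 cfs.
V = ΣQ_DR · Δt = 393.0 × 14400 s = 5.659 × 10^6 ft³.
Over A = 1.75 mi², depth = V / A = 1.39 in.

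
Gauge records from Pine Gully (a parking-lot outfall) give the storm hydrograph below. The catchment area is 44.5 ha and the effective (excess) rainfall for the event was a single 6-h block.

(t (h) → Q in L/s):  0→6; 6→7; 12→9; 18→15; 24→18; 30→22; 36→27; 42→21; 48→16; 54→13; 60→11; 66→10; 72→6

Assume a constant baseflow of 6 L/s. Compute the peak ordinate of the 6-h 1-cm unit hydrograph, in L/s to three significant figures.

Direct runoff: 0.0, 1.0, 3.0, 9.0, 12.0, 16.0, 21.0, 15.0, 10.0, 7.0, 5.0, 4.0, 0.0 L/s; ΣQ_DR = 103.0 L/s, peak = 21.0 L/s.
Runoff depth d = ΣQ_DR·Δt / A = 103.0 × 21600 / (44.5 ha) = 5.000 mm.
The 1-cm UH is the DRH scaled by (10 mm)/d, so U_p = 21.0 × 10/5.000 = 42.0 L/s.

U_p ≈ 42.0 L/s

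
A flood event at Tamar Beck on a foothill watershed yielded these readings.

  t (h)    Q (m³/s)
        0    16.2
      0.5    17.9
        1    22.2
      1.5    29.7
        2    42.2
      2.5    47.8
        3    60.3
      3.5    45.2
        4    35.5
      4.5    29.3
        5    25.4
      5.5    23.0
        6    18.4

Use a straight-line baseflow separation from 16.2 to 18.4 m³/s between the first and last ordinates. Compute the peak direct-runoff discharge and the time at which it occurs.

Subtracting baseflow gives direct-runoff ordinates: 0.00, 1.52, 5.63, 12.95, 25.27, 30.68, 43.00, 27.72, 17.83, 11.45, 7.37, 4.78, 0.00 m³/s.
The maximum is 43.00 m³/s, occurring at the reading for t = 3 h.

Q_p = 43.00 m³/s at t = 3 h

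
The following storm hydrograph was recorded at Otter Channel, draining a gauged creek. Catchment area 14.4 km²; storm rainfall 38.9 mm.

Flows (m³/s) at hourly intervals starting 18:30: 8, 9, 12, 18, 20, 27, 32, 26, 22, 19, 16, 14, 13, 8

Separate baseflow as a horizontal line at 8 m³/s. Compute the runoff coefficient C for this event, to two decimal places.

C ≈ 0.85

ΣQ_DR = 132.0 m³/s; V = ΣQ_DR·Δt = 4.752 × 10^5 m³.
Runoff depth d = V / A = 33.00 mm.
C = d / P = 33.00 / 38.9 = 0.85.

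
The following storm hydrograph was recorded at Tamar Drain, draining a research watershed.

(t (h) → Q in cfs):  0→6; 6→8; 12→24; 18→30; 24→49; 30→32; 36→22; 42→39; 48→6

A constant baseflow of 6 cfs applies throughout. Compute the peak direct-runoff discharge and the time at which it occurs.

Q_p = 43.0 cfs at t = 24 h

Subtracting baseflow gives direct-runoff ordinates: 0.0, 2.0, 18.0, 24.0, 43.0, 26.0, 16.0, 33.0, 0.0 cfs.
The maximum is 43.0 cfs, occurring at the reading for t = 24 h.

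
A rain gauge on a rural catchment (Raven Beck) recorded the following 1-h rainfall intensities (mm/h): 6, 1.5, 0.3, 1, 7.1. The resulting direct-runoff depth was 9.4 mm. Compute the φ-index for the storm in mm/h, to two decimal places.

φ ≈ 1.85 mm/h

Only the 2 blocks with intensity above φ contribute runoff: 6, 7.1 mm/h.
Σ(I−φ)·Δt = d  ⇒  (6+7.1 − 2φ)·1 = 9.4
φ = (13.10 − 9.4/1) / 2 = 1.85 mm/h.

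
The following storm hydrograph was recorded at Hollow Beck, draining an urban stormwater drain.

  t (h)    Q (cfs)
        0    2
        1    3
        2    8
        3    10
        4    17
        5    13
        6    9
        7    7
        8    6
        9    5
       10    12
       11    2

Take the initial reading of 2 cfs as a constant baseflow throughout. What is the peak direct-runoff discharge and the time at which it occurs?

Subtracting baseflow gives direct-runoff ordinates: 0.0, 1.0, 6.0, 8.0, 15.0, 11.0, 7.0, 5.0, 4.0, 3.0, 10.0, 0.0 cfs.
The maximum is 15.0 cfs, occurring at the reading for t = 4 h.

Q_p = 15.0 cfs at t = 4 h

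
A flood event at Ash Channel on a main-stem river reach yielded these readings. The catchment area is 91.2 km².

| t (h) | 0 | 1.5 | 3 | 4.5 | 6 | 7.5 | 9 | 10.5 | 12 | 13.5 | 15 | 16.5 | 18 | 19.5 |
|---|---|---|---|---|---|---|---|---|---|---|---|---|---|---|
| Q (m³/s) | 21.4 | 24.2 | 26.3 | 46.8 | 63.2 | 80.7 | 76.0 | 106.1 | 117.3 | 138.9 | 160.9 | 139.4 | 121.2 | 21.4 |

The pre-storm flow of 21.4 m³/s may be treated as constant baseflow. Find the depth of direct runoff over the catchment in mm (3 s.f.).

Direct runoff: 0.0, 2.8, 4.9, 25.4, 41.8, 59.3, 54.6, 84.7, 95.9, 117.5, 139.5, 118.0, 99.8, 0.0 m³/s; ΣQ_DR = 844.2 m³/s.
V = ΣQ_DR · Δt = 844.2 × 5400 s = 4.559 × 10^6 m³.
Over A = 91.2 km², depth = V / A = 50.0 mm.

d ≈ 50.0 mm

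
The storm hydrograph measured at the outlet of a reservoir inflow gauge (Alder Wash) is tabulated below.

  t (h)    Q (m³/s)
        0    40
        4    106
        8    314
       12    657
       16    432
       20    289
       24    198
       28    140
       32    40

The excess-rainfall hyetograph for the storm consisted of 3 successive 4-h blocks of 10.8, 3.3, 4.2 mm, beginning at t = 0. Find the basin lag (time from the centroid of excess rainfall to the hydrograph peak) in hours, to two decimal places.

Centroid of excess rainfall: t_c = Σ P_i·t̄_i / ΣP_i = 4.5574 h (block centres at 2, 6, 10 h).
Hydrograph peak occurs at t = 12 h, so basin lag t_L = 12 − 4.5574 = 7.44 h.

t_L ≈ 7.44 h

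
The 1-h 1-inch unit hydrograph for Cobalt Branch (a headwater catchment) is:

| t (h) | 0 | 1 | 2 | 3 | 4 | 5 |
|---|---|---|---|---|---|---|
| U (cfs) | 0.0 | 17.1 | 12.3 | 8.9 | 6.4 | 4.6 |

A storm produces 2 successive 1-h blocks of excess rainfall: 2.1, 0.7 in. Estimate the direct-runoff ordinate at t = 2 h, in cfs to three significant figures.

By discrete convolution, Q_j = Σ (P_i / 1 in) · U_{j−i}.
At t = 2 h (j=2): Q = (2.1/1)·12.3 + (0.7/1)·17.1 = 37.8 cfs.

Q ≈ 37.8 cfs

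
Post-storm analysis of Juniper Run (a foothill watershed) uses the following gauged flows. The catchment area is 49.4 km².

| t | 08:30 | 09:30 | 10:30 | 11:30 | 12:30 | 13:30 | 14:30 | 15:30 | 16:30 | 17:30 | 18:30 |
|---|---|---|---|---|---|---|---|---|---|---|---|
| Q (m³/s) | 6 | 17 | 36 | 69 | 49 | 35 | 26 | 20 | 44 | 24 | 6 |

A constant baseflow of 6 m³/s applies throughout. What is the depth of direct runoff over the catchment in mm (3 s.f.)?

Direct runoff: 0.0, 11.0, 30.0, 63.0, 43.0, 29.0, 20.0, 14.0, 38.0, 18.0, 0.0 m³/s; ΣQ_DR = 266.0 m³/s.
V = ΣQ_DR · Δt = 266.0 × 3600 s = 9.576 × 10^5 m³.
Over A = 49.4 km², depth = V / A = 19.4 mm.

d ≈ 19.4 mm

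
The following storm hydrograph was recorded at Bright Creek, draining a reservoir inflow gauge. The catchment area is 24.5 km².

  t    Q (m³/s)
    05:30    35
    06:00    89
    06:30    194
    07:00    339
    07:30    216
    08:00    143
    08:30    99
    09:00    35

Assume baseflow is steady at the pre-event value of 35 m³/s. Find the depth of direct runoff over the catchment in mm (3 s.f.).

Direct runoff: 0.0, 54.0, 159.0, 304.0, 181.0, 108.0, 64.0, 0.0 m³/s; ΣQ_DR = 870.0 m³/s.
V = ΣQ_DR · Δt = 870.0 × 1800 s = 1.566 × 10^6 m³.
Over A = 24.5 km², depth = V / A = 63.9 mm.

d ≈ 63.9 mm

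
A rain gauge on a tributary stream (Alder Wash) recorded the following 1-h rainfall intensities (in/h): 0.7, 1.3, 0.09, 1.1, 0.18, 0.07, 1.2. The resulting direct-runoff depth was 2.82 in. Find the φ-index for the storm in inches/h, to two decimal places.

φ ≈ 0.37 in/h

Only the 4 blocks with intensity above φ contribute runoff: 0.7, 1.3, 1.1, 1.2 in/h.
Σ(I−φ)·Δt = d  ⇒  (0.7+1.3+1.1+1.2 − 4φ)·1 = 2.82
φ = (4.300 − 2.82/1) / 4 = 0.37 in/h.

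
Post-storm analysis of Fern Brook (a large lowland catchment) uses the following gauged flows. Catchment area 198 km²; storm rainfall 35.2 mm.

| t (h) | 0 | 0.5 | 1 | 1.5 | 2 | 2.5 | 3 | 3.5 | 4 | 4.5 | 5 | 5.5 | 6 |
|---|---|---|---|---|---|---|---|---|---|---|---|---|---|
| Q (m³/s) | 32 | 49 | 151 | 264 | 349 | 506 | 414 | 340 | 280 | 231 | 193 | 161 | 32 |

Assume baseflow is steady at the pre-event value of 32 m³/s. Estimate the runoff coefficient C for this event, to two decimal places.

ΣQ_DR = 2586 m³/s; V = ΣQ_DR·Δt = 4.655 × 10^6 m³.
Runoff depth d = V / A = 23.51 mm.
C = d / P = 23.51 / 35.2 = 0.67.

C ≈ 0.67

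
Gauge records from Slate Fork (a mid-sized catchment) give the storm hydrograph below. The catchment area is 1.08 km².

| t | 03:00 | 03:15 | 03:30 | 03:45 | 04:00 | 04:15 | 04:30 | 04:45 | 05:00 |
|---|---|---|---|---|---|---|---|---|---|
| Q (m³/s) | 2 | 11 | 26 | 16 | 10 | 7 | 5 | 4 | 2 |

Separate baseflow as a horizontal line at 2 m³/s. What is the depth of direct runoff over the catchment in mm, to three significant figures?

Direct runoff: 0.0, 9.0, 24.0, 14.0, 8.0, 5.0, 3.0, 2.0, 0.0 m³/s; ΣQ_DR = 65.00 m³/s.
V = ΣQ_DR · Δt = 65.00 × 900 s = 58500 m³.
Over A = 1.08 km², depth = V / A = 54.2 mm.

d ≈ 54.2 mm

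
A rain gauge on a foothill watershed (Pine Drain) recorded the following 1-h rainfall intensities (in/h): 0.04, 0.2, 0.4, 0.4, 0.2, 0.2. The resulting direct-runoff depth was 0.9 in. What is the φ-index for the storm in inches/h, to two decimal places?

φ ≈ 0.10 in/h

Only the 5 blocks with intensity above φ contribute runoff: 0.2, 0.4, 0.4, 0.2, 0.2 in/h.
Σ(I−φ)·Δt = d  ⇒  (0.2+0.4+0.4+0.2+0.2 − 5φ)·1 = 0.9
φ = (1.400 − 0.9/1) / 5 = 0.10 in/h.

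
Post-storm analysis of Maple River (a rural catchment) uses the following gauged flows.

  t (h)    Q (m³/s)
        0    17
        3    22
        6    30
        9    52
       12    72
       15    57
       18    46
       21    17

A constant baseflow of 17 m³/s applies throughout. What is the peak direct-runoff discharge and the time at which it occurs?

Q_p = 55.0 m³/s at t = 12 h

Subtracting baseflow gives direct-runoff ordinates: 0.0, 5.0, 13.0, 35.0, 55.0, 40.0, 29.0, 0.0 m³/s.
The maximum is 55.0 m³/s, occurring at the reading for t = 12 h.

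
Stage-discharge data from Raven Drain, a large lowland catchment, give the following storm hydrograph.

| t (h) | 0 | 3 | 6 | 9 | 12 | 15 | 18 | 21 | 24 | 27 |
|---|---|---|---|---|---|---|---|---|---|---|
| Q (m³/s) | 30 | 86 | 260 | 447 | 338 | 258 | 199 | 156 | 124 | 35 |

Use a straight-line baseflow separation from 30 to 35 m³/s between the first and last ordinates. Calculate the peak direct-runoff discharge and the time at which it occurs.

Subtracting baseflow gives direct-runoff ordinates: 0.00, 55.44, 228.89, 415.33, 305.78, 225.22, 165.67, 122.11, 89.56, 0.00 m³/s.
The maximum is 415.33 m³/s, occurring at the reading for t = 9 h.

Q_p = 415.33 m³/s at t = 9 h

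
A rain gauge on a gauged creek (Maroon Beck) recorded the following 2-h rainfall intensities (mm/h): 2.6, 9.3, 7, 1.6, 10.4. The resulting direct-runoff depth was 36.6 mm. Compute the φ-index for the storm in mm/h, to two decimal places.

φ ≈ 2.80 mm/h

Only the 3 blocks with intensity above φ contribute runoff: 9.3, 7, 10.4 mm/h.
Σ(I−φ)·Δt = d  ⇒  (9.3+7+10.4 − 3φ)·2 = 36.6
φ = (26.70 − 36.6/2) / 3 = 2.80 mm/h.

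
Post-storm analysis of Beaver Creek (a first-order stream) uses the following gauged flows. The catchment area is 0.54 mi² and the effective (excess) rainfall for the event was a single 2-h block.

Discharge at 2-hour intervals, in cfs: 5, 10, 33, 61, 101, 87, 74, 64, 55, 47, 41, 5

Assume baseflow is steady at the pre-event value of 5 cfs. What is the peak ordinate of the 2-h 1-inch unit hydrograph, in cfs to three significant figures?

U_p ≈ 32.0 cfs

Direct runoff: 0.0, 5.0, 28.0, 56.0, 96.0, 82.0, 69.0, 59.0, 50.0, 42.0, 36.0, 0.0 cfs; ΣQ_DR = 523.0 cfs, peak = 96.0 cfs.
Runoff depth d = ΣQ_DR·Δt / A = 523.0 × 7200 / (0.54 mi²) = 3.002 in.
The 1-inch UH is the DRH scaled by (1 in)/d, so U_p = 96.0 × 1/3.002 = 32.0 cfs.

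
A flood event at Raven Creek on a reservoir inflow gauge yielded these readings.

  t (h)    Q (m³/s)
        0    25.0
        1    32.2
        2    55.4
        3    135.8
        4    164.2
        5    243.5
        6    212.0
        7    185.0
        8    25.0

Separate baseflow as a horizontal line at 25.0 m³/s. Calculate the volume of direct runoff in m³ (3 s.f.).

V ≈ 3.07 × 10^6 m³

Direct-runoff ordinates (Q − Q_b): 0.0, 7.2, 30.4, 110.8, 139.2, 218.5, 187.0, 160.0, 0.0 m³/s.
ΣQ_DR = 853.1 m³/s.
With Δt = 1 h = 3600 s, V = ΣQ_DR · Δt = 853.1 × 3600 = 3.07 × 10^6 m³.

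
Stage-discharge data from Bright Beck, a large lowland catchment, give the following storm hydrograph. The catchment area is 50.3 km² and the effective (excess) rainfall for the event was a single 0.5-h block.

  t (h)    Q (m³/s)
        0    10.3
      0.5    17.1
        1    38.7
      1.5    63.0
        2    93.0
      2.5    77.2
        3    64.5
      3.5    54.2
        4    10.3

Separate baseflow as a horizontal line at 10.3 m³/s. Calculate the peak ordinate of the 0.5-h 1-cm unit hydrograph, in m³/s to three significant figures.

Direct runoff: 0.0, 6.8, 28.4, 52.7, 82.7, 66.9, 54.2, 43.9, 0.0 m³/s; ΣQ_DR = 335.6 m³/s, peak = 82.7 m³/s.
Runoff depth d = ΣQ_DR·Δt / A = 335.6 × 1800 / (50.3 km²) = 12.01 mm.
The 1-cm UH is the DRH scaled by (10 mm)/d, so U_p = 82.7 × 10/12.01 = 68.9 m³/s.

U_p ≈ 68.9 m³/s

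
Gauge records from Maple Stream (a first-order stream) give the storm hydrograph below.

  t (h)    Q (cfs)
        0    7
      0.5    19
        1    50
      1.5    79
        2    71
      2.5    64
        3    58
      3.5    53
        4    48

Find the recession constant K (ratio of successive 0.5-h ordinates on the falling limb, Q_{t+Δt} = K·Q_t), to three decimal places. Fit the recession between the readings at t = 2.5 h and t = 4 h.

Using the recession-limb readings at t = 2.5 h and t = 4 h: Q falls from 64 to 48 cfs over 3 intervals.
K = (Q₂/Q₁)^(1/3) = (48/64)^(1/3) = 0.909.

K ≈ 0.909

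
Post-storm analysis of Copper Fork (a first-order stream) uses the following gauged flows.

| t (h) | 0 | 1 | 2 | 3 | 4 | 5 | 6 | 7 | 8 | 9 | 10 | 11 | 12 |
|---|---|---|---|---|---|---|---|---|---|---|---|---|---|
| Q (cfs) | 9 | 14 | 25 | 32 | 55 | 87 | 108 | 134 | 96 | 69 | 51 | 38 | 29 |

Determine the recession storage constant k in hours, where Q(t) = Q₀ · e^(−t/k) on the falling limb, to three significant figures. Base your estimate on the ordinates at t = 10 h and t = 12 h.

On the falling limb, Q drops from 51 to 29 cfs between t = 10 h and t = 12 h (Δt = 2 h).
k = −Δt / ln(Q₂/Q₁) = −2 / ln(29/51) = 3.54 h.

k ≈ 3.54 h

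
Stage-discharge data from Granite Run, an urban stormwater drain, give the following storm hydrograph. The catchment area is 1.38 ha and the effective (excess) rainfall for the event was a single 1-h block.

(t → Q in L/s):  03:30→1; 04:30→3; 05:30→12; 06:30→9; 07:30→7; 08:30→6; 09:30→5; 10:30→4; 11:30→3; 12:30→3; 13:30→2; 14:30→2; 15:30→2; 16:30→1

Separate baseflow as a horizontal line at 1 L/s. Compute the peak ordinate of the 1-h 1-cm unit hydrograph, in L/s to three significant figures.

Direct runoff: 0.0, 2.0, 11.0, 8.0, 6.0, 5.0, 4.0, 3.0, 2.0, 2.0, 1.0, 1.0, 1.0, 0.0 L/s; ΣQ_DR = 46.00 L/s, peak = 11.0 L/s.
Runoff depth d = ΣQ_DR·Δt / A = 46.00 × 3600 / (1.38 ha) = 12.00 mm.
The 1-cm UH is the DRH scaled by (10 mm)/d, so U_p = 11.0 × 10/12.00 = 9.17 L/s.

U_p ≈ 9.17 L/s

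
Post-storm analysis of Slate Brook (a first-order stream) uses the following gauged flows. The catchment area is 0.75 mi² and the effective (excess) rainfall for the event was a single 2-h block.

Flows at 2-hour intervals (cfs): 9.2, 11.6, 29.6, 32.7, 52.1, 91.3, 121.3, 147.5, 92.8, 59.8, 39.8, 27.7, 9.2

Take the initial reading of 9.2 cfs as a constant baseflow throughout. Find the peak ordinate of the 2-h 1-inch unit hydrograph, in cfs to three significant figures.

Direct runoff: 0.0, 2.4, 20.4, 23.5, 42.9, 82.1, 112.1, 138.3, 83.6, 50.6, 30.6, 18.5, 0.0 cfs; ΣQ_DR = 605.0 cfs, peak = 138.3 cfs.
Runoff depth d = ΣQ_DR·Δt / A = 605.0 × 7200 / (0.75 mi²) = 2.500 in.
The 1-inch UH is the DRH scaled by (1 in)/d, so U_p = 138.3 × 1/2.500 = 55.3 cfs.

U_p ≈ 55.3 cfs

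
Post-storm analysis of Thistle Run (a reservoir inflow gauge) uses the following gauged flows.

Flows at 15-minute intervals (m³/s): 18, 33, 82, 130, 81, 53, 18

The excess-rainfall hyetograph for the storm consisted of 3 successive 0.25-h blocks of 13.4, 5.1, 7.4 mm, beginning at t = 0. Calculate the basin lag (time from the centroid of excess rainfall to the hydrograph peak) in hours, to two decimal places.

t_L ≈ 0.43 h

Centroid of excess rainfall: t_c = Σ P_i·t̄_i / ΣP_i = 0.3171 h (block centres at 0.125, 0.375, 0.625 h).
Hydrograph peak occurs at t = 0.75 h, so basin lag t_L = 0.75 − 0.3171 = 0.43 h.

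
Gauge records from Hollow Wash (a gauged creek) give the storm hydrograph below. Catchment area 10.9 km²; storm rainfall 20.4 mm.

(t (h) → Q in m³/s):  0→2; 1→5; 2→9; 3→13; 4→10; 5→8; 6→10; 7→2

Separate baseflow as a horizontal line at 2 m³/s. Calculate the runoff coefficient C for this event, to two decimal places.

ΣQ_DR = 43.00 m³/s; V = ΣQ_DR·Δt = 1.548 × 10^5 m³.
Runoff depth d = V / A = 14.20 mm.
C = d / P = 14.20 / 20.4 = 0.70.

C ≈ 0.70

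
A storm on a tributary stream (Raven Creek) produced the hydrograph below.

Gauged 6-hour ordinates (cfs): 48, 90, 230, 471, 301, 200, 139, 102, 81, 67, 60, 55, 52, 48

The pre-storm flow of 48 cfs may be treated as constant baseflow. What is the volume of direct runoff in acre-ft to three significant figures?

Direct-runoff ordinates (Q − Q_b): 0.0, 42.0, 182.0, 423.0, 253.0, 152.0, 91.0, 54.0, 33.0, 19.0, 12.0, 7.0, 4.0, 0.0 cfs.
ΣQ_DR = 1272 cfs.
With Δt = 6 h = 21600 s, V = ΣQ_DR · Δt = 1272 × 21600 = 2.75 × 10^7 ft³ = 631 acre-ft.

V ≈ 631 acre-ft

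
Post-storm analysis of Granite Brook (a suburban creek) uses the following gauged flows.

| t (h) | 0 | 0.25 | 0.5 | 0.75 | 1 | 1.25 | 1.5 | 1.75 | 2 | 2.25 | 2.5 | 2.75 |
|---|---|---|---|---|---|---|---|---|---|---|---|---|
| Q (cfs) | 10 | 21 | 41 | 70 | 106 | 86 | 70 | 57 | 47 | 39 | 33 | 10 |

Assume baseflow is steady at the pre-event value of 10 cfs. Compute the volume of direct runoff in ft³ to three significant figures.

V ≈ 4.23 × 10^5 ft³

Direct-runoff ordinates (Q − Q_b): 0.0, 11.0, 31.0, 60.0, 96.0, 76.0, 60.0, 47.0, 37.0, 29.0, 23.0, 0.0 cfs.
ΣQ_DR = 470.0 cfs.
With Δt = 0.25 h = 900 s, V = ΣQ_DR · Δt = 470.0 × 900 = 4.23 × 10^5 ft³.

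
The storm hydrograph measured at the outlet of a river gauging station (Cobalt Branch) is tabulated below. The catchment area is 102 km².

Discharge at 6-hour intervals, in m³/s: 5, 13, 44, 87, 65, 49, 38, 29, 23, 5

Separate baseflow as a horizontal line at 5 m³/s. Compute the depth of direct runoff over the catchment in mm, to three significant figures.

d ≈ 65.2 mm

Direct runoff: 0.0, 8.0, 39.0, 82.0, 60.0, 44.0, 33.0, 24.0, 18.0, 0.0 m³/s; ΣQ_DR = 308.0 m³/s.
V = ΣQ_DR · Δt = 308.0 × 21600 s = 6.653 × 10^6 m³.
Over A = 102 km², depth = V / A = 65.2 mm.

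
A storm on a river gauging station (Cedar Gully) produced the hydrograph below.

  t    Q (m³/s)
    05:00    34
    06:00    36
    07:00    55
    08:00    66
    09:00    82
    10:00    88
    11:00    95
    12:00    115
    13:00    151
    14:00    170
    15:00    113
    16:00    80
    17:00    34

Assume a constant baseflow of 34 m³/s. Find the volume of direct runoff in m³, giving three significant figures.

Direct-runoff ordinates (Q − Q_b): 0.0, 2.0, 21.0, 32.0, 48.0, 54.0, 61.0, 81.0, 117.0, 136.0, 79.0, 46.0, 0.0 m³/s.
ΣQ_DR = 677.0 m³/s.
With Δt = 1 h = 3600 s, V = ΣQ_DR · Δt = 677.0 × 3600 = 2.44 × 10^6 m³.

V ≈ 2.44 × 10^6 m³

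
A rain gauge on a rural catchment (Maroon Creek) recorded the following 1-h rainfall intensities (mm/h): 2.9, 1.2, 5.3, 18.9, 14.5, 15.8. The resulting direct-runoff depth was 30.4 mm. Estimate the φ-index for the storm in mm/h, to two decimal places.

φ ≈ 6.27 mm/h

Only the 3 blocks with intensity above φ contribute runoff: 18.9, 14.5, 15.8 mm/h.
Σ(I−φ)·Δt = d  ⇒  (18.9+14.5+15.8 − 3φ)·1 = 30.4
φ = (49.20 − 30.4/1) / 3 = 6.27 mm/h.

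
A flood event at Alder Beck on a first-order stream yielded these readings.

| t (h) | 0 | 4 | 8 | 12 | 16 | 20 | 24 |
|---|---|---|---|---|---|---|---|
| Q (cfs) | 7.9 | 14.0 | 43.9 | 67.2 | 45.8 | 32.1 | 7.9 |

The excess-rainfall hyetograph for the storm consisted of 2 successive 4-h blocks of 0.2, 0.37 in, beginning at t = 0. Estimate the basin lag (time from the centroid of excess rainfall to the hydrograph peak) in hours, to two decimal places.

Centroid of excess rainfall: t_c = Σ P_i·t̄_i / ΣP_i = 4.5965 h (block centres at 2, 6 h).
Hydrograph peak occurs at t = 12 h, so basin lag t_L = 12 − 4.5965 = 7.40 h.

t_L ≈ 7.40 h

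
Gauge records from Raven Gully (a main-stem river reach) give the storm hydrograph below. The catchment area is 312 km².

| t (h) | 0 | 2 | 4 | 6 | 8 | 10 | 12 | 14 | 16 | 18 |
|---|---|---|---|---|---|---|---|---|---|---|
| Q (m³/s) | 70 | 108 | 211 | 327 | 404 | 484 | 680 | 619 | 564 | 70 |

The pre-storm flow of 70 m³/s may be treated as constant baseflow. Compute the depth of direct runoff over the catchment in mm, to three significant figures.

d ≈ 65.5 mm

Direct runoff: 0.0, 38.0, 141.0, 257.0, 334.0, 414.0, 610.0, 549.0, 494.0, 0.0 m³/s; ΣQ_DR = 2837 m³/s.
V = ΣQ_DR · Δt = 2837 × 7200 s = 2.043 × 10^7 m³.
Over A = 312 km², depth = V / A = 65.5 mm.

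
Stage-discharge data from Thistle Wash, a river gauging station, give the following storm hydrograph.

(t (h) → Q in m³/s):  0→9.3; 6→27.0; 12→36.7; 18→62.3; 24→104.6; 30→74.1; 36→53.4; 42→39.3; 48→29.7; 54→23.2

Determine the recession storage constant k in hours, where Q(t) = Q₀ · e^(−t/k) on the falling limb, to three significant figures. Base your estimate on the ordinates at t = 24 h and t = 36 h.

On the falling limb, Q drops from 104.6 to 53.4 m³/s between t = 24 h and t = 36 h (Δt = 12 h).
k = −Δt / ln(Q₂/Q₁) = −12 / ln(53.4/104.6) = 17.8 h.

k ≈ 17.8 h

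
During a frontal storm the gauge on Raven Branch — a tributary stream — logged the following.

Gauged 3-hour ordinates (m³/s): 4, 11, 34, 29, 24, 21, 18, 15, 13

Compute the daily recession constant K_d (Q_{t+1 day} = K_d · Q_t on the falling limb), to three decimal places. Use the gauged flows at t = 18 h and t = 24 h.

K_d ≈ 0.272

Between t = 18 h and t = 24 h the flow falls from 18 to 13 m³/s over 2×3 h = 6 h.
Per-interval ratio K = (13/18)^(1/2) = 0.8498; K_d = K^(24/3) = 0.272.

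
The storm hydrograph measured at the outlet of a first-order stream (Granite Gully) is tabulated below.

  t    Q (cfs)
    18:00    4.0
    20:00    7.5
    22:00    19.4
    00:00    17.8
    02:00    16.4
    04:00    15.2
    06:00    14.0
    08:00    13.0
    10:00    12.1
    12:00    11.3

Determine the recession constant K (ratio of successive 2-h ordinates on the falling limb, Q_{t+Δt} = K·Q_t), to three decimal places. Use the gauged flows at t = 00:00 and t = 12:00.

Using the recession-limb readings at t = 00:00 and t = 12:00: Q falls from 17.8 to 11.3 cfs over 6 intervals.
K = (Q₂/Q₁)^(1/6) = (11.3/17.8)^(1/6) = 0.927.

K ≈ 0.927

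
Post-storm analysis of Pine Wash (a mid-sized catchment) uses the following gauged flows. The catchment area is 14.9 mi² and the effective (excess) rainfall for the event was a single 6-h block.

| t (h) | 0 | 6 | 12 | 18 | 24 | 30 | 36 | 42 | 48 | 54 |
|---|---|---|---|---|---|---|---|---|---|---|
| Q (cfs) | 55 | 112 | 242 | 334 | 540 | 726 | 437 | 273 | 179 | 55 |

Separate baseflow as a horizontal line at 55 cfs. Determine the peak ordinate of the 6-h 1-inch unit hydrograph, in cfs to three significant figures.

Direct runoff: 0.0, 57.0, 187.0, 279.0, 485.0, 671.0, 382.0, 218.0, 124.0, 0.0 cfs; ΣQ_DR = 2403 cfs, peak = 671.0 cfs.
Runoff depth d = ΣQ_DR·Δt / A = 2403 × 21600 / (14.9 mi²) = 1.499 in.
The 1-inch UH is the DRH scaled by (1 in)/d, so U_p = 671.0 × 1/1.499 = 447 cfs.

U_p ≈ 447 cfs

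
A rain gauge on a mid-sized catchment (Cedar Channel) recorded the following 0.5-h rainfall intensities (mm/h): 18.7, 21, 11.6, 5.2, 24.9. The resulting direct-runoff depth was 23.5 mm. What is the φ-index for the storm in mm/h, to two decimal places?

Only the 4 blocks with intensity above φ contribute runoff: 18.7, 21, 11.6, 24.9 mm/h.
Σ(I−φ)·Δt = d  ⇒  (18.7+21+11.6+24.9 − 4φ)·0.5 = 23.5
φ = (76.20 − 23.5/0.5) / 4 = 7.30 mm/h.

φ ≈ 7.30 mm/h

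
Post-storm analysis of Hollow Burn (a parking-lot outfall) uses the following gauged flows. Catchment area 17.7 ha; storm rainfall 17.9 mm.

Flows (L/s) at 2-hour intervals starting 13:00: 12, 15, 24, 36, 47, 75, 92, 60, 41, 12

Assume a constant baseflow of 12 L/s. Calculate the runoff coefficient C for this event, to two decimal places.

ΣQ_DR = 294.0 L/s; V = ΣQ_DR·Δt = 2.117 × 10^6 L.
Runoff depth d = V / A = 11.96 mm.
C = d / P = 11.96 / 17.9 = 0.67.

C ≈ 0.67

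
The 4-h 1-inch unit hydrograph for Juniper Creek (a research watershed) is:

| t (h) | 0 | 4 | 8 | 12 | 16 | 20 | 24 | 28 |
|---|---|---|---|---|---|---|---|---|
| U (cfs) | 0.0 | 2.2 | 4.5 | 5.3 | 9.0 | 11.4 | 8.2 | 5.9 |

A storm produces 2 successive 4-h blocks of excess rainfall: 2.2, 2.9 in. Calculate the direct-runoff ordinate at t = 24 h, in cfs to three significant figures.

By discrete convolution, Q_j = Σ (P_i / 1 in) · U_{j−i}.
At t = 24 h (j=6): Q = (2.2/1)·8.2 + (2.9/1)·11.4 = 51.1 cfs.

Q ≈ 51.1 cfs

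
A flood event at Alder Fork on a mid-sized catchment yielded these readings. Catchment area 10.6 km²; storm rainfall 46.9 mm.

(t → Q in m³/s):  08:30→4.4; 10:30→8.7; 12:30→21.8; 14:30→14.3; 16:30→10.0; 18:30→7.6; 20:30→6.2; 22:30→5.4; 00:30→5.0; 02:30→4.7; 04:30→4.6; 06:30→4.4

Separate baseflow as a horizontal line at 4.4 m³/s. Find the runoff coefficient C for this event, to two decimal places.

C ≈ 0.64

ΣQ_DR = 44.30 m³/s; V = ΣQ_DR·Δt = 3.190 × 10^5 m³.
Runoff depth d = V / A = 30.09 mm.
C = d / P = 30.09 / 46.9 = 0.64.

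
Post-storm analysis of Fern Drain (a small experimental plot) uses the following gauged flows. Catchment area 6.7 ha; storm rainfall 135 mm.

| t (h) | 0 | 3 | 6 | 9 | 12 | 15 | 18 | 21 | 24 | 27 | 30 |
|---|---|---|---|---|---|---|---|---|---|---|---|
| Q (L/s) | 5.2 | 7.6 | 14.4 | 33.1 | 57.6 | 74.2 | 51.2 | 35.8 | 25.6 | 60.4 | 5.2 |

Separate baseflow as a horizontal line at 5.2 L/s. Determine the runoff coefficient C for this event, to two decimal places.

ΣQ_DR = 313.1 L/s; V = ΣQ_DR·Δt = 3.381 × 10^6 L.
Runoff depth d = V / A = 50.47 mm.
C = d / P = 50.47 / 135 = 0.37.

C ≈ 0.37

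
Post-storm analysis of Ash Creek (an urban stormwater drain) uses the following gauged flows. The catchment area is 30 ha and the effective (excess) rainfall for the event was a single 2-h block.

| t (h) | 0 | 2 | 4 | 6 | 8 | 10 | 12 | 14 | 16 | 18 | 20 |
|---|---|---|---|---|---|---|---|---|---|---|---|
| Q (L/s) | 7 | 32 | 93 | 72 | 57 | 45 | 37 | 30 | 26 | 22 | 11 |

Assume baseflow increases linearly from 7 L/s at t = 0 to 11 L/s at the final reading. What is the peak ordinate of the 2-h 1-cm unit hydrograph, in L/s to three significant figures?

Direct runoff: 0.00, 24.60, 85.20, 63.80, 48.40, 36.00, 27.60, 20.20, 15.80, 11.40, 0.00 L/s; ΣQ_DR = 333.0 L/s, peak = 85.20 L/s.
Runoff depth d = ΣQ_DR·Δt / A = 333.0 × 7200 / (30 ha) = 7.992 mm.
The 1-cm UH is the DRH scaled by (10 mm)/d, so U_p = 85.20 × 10/7.992 = 107 L/s.

U_p ≈ 107 L/s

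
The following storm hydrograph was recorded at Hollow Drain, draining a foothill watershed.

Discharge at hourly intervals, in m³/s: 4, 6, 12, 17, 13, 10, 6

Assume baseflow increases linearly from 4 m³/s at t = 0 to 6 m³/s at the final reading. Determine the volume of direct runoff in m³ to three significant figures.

Direct-runoff ordinates (Q − Q_b): 0.00, 1.67, 7.33, 12.00, 7.67, 4.33, 0.00 m³/s.
ΣQ_DR = 33.00 m³/s.
With Δt = 1 h = 3600 s, V = ΣQ_DR · Δt = 33.00 × 3600 = 1.19 × 10^5 m³.

V ≈ 1.19 × 10^5 m³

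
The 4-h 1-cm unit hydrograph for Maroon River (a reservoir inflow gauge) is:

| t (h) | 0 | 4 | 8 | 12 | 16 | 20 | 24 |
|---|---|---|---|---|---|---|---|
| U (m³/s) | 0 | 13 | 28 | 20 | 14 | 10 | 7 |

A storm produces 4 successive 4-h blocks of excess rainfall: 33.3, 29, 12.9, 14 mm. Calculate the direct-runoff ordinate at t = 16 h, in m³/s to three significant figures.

Q ≈ 159 m³/s

By discrete convolution, Q_j = Σ (P_i / 10 mm) · U_{j−i}.
At t = 16 h (j=4): Q = (33.3/10)·14 + (29/10)·20 + (12.9/10)·28 + (14/10)·13 = 159 m³/s.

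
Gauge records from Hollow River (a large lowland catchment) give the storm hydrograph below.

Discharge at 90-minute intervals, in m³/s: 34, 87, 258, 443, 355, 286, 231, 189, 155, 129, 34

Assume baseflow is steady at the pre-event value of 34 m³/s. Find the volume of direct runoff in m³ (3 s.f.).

V ≈ 9.87 × 10^6 m³

Direct-runoff ordinates (Q − Q_b): 0.0, 53.0, 224.0, 409.0, 321.0, 252.0, 197.0, 155.0, 121.0, 95.0, 0.0 m³/s.
ΣQ_DR = 1827 m³/s.
With Δt = 1.5 h = 5400 s, V = ΣQ_DR · Δt = 1827 × 5400 = 9.87 × 10^6 m³.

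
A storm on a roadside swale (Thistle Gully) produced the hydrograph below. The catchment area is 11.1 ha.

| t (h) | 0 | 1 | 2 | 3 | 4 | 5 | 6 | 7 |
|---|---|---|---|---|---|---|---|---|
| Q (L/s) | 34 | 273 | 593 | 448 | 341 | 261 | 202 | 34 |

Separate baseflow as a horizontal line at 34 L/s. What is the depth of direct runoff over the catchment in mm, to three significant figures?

Direct runoff: 0.0, 239.0, 559.0, 414.0, 307.0, 227.0, 168.0, 0.0 L/s; ΣQ_DR = 1914 L/s.
V = ΣQ_DR · Δt = 1914 × 3600 s = 6.890 × 10^6 L.
Over A = 11.1 ha, depth = V / A = 62.1 mm.

d ≈ 62.1 mm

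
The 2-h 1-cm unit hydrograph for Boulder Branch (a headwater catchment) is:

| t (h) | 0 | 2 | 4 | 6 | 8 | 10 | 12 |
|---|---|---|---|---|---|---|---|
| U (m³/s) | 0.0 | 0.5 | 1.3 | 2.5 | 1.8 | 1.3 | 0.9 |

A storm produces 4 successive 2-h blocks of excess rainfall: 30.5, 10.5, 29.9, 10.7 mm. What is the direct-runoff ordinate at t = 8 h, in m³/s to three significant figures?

By discrete convolution, Q_j = Σ (P_i / 10 mm) · U_{j−i}.
At t = 8 h (j=4): Q = (30.5/10)·1.8 + (10.5/10)·2.5 + (29.9/10)·1.3 + (10.7/10)·0.5 = 12.5 m³/s.

Q ≈ 12.5 m³/s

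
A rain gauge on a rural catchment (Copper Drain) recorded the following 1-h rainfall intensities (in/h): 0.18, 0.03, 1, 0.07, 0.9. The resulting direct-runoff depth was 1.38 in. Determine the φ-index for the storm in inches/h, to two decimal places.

Only the 2 blocks with intensity above φ contribute runoff: 1, 0.9 in/h.
Σ(I−φ)·Δt = d  ⇒  (1+0.9 − 2φ)·1 = 1.38
φ = (1.900 − 1.38/1) / 2 = 0.26 in/h.

φ ≈ 0.26 in/h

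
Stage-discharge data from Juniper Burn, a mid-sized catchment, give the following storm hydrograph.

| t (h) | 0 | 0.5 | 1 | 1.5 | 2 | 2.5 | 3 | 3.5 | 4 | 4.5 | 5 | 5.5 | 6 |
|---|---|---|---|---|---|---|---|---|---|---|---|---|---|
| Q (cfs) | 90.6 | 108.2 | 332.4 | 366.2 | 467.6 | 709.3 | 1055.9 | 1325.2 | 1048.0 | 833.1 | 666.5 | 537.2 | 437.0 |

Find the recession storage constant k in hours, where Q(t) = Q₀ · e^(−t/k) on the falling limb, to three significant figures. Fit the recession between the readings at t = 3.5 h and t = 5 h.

On the falling limb, Q drops from 1325.2 to 666.5 cfs between t = 3.5 h and t = 5 h (Δt = 1.5 h).
k = −Δt / ln(Q₂/Q₁) = −1.5 / ln(666.5/1325.2) = 2.18 h.

k ≈ 2.18 h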